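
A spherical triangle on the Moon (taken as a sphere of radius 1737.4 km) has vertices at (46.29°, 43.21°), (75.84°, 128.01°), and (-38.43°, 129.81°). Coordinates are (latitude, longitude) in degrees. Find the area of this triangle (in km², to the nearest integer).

3699370 km²

Side lengths (central angles): a = 1.9945, b = 2.0011, c = 0.7724 rad; semiperimeter s = 2.3840.
By l'Huilier's theorem, tan(E/4) = √[tan(s/2) tan((s−a)/2) tan((s−b)/2) tan((s−c)/2)], giving spherical excess E = 1.2255 rad.
Area = E·R² = 1.2255 × (1737.4)² ≈ 3699370 km².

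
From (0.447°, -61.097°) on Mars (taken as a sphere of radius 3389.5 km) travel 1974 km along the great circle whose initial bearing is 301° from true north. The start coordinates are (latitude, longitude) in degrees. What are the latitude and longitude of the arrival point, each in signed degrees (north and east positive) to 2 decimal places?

Angular distance δ = d/R = 1974/3389.5 = 0.58239 rad; initial bearing θ = 5.2534 rad.
sin φ₂ = sin φ₁ cos δ + cos φ₁ sin δ cos θ = (0.0078)(0.8352) + (1.0000)(0.5500)(0.5150) = 0.2898, so φ₂ = 16.85°.
Δλ = atan2(sin θ sin δ cos φ₁, cos δ − sin φ₁ sin φ₂) = atan2(-0.4714, 0.8329) = -29.511°.
λ₂ = -61.097° − 29.511° = -90.61°.

16.85°, -90.61°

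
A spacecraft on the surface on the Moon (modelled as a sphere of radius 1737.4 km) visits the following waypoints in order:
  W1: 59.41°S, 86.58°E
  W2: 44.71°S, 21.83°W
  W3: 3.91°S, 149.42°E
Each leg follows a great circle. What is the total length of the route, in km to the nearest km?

5801 km

Leg W1→W2: central angle 1.0571 rad, distance 1836.6 km.
Leg W2→W3: central angle 2.2821 rad, distance 3964.9 km.
Total: 1836.6 + 3964.9 ≈ 5801 km.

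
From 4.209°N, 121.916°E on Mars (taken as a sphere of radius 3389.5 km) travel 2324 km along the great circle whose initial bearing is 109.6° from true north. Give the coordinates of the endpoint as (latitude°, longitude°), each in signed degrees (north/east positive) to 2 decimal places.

Angular distance δ = d/R = 2324/3389.5 = 0.68565 rad; initial bearing θ = 1.9129 rad.
sin φ₂ = sin φ₁ cos δ + cos φ₁ sin δ cos θ = (0.0734)(0.7740) + (0.9973)(0.6332)(-0.3355) = -0.1550, so φ₂ = -8.92°.
Δλ = atan2(sin θ sin δ cos φ₁, cos δ − sin φ₁ sin φ₂) = atan2(0.5949, 0.7854) = 37.141°.
λ₂ = 121.916° + 37.141° = 159.06°.

-8.92°, 159.06°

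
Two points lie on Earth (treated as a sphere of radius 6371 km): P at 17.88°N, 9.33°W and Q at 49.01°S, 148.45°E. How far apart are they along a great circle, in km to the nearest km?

Let φ₁ = 0.3121 rad, φ₂ = -0.8554 rad, and Δλ = 2.7538 rad.
cos c = sin φ₁ sin φ₂ + cos φ₁ cos φ₂ cos Δλ = (0.3070)(-0.7548) + (0.9517)(0.6559)(-0.9257) = -0.80964,
so c = arccos(-0.80964) = 2.51433 rad.
Distance = R·c = 6371 × 2.5143 ≈ 16019 km.

16019 km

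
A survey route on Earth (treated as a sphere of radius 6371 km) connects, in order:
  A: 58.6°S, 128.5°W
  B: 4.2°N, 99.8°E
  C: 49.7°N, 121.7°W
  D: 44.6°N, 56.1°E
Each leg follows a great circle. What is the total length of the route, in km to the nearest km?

35034 km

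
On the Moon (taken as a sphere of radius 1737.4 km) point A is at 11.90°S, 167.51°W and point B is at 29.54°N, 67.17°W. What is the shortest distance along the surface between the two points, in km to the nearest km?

In radians: φ₁ = -0.2077, φ₂ = 0.5156, Δλ = 100.340° = 1.7513 rad.
cos c = sin φ₁ sin φ₂ + cos φ₁ cos φ₂ cos Δλ = (-0.2062)(0.4930) + (0.9785)(0.8700)(-0.1795) = -0.25447,
so c = arccos(-0.25447) = 1.82809 rad.
Distance = R·c = 1737.4 × 1.8281 ≈ 3176 km.

3176 km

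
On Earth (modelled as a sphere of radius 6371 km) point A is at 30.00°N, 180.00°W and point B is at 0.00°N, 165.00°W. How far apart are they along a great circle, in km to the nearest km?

3695 km

With latitudes φ₁ = 30.000°, φ₂ = 0.000° and longitude difference Δλ = 15.000°:
Haversine: a = sin²(Δφ/2) + cos φ₁ cos φ₂ sin²(Δλ/2) = 0.0670 + (0.8660)(1.0000)(0.0170) = 0.08174.
Central angle c = 2·arcsin(√a) = 0.57990 rad.
Distance = R·c = 6371 × 0.5799 ≈ 3695 km.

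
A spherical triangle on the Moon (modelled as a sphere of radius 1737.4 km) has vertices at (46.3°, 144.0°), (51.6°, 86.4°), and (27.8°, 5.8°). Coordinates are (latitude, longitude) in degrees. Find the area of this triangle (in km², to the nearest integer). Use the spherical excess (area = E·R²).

Side lengths (central angles): a = 1.0981, b = 1.6895, c = 0.6493 rad; semiperimeter s = 1.7184.
By l'Huilier's theorem, tan(E/4) = √[tan(s/2) tan((s−a)/2) tan((s−b)/2) tan((s−c)/2)], giving spherical excess E = 0.2256 rad.
Area = E·R² = 0.2256 × (1737.4)² ≈ 680956 km².

680956 km²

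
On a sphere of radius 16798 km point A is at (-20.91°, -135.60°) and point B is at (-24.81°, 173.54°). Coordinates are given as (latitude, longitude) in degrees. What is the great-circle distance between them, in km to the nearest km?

13711 km

With latitudes φ₁ = -20.910°, φ₂ = -24.810° and longitude difference Δλ = -50.860°:
cos c = sin φ₁ sin φ₂ + cos φ₁ cos φ₂ cos Δλ = (-0.3569)(-0.4196) + (0.9341)(0.9077)(0.6312) = 0.68498,
so c = arccos(0.68498) = 0.81621 rad.
Distance = R·c = 16798 × 0.8162 ≈ 13711 km.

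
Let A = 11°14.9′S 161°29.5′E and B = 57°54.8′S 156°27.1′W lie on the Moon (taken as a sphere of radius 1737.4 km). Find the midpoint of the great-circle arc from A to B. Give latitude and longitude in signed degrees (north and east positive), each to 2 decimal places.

Central angle δ = 0.9859 rad. Interpolating on the sphere with fraction f = 0.5:
P = [sin((1−f)δ)·A + sin(fδ)·B] / sin δ = 0.5676·A + 0.5676·B in Cartesian coordinates,
giving P = (-0.8043, 0.0563, -0.5916), i.e. latitude -36.27°, longitude 176.00°.

-36.27°, 176.00°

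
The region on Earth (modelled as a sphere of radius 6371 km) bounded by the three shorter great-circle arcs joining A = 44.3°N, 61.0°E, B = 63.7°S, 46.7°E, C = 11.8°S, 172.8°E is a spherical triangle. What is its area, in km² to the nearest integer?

108084045 km²

Side lengths (central angles): a = 1.6431, b = 1.9856, c = 1.8953 rad; semiperimeter s = 2.7620.
By l'Huilier's theorem, tan(E/4) = √[tan(s/2) tan((s−a)/2) tan((s−b)/2) tan((s−c)/2)], giving spherical excess E = 2.6628 rad.
Area = E·R² = 2.6628 × (6371)² ≈ 108084045 km².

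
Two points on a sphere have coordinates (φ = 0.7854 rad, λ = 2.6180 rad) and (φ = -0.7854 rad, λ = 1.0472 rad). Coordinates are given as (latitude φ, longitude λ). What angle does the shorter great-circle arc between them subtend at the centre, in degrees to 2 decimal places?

120.00°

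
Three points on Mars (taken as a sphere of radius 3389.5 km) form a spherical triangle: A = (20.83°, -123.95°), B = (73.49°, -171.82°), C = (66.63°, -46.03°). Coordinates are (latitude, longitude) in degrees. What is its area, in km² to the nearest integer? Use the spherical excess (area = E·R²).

4117921 km²

Side lengths (central angles): a = 0.6195, b = 1.1549, c = 1.0250 rad; semiperimeter s = 1.3997.
By l'Huilier's theorem, tan(E/4) = √[tan(s/2) tan((s−a)/2) tan((s−b)/2) tan((s−c)/2)], giving spherical excess E = 0.3584 rad.
Area = E·R² = 0.3584 × (3389.5)² ≈ 4117921 km².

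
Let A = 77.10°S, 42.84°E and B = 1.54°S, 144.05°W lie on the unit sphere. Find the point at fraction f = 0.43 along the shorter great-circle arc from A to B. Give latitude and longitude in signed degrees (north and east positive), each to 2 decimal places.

Central angle δ = 1.7674 rad. Interpolating on the sphere with fraction f = 0.43:
P = [sin((1−f)δ)·A + sin(fδ)·B] / sin δ = 0.8621·A + 0.7025·B in Cartesian coordinates,
giving P = (-0.4273, -0.2814, -0.8592), i.e. latitude -59.23°, longitude -146.64°.

-59.23°, -146.64°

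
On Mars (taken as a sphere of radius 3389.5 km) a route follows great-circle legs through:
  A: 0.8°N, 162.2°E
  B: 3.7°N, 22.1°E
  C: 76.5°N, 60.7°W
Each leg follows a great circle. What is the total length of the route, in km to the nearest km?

13287 km

Leg A→B: central angle 2.4412 rad, distance 8274.5 km.
Leg B→C: central angle 1.4787 rad, distance 5012.1 km.
Total: 8274.5 + 5012.1 ≈ 13287 km.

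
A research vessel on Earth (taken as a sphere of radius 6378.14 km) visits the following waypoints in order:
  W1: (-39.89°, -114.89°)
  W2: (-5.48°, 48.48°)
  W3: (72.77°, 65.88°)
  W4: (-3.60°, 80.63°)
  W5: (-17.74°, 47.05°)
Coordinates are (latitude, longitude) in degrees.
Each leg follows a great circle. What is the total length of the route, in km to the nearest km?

Leg W1→W2: central angle 2.3058 rad, distance 14706.6 km.
Leg W2→W3: central angle 1.3795 rad, distance 8798.5 km.
Leg W3→W4: central angle 1.3429 rad, distance 8565.3 km.
Leg W4→W5: central angle 0.6248 rad, distance 3985.2 km.
Total: 14706.6 + 8798.5 + 8565.3 + 3985.2 ≈ 36056 km.

36056 km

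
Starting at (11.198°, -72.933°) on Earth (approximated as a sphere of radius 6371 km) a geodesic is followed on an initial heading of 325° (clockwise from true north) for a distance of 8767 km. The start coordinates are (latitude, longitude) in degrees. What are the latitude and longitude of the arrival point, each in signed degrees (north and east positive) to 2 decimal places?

55.68°, -159.50°

Angular distance δ = d/R = 8767/6371 = 1.37608 rad; initial bearing θ = 5.6723 rad.
sin φ₂ = sin φ₁ cos δ + cos φ₁ sin δ cos θ = (0.1942)(0.1935) + (0.9810)(0.9811)(0.8192) = 0.8259, so φ₂ = 55.68°.
Δλ = atan2(sin θ sin δ cos φ₁, cos δ − sin φ₁ sin φ₂) = atan2(-0.5520, 0.0331) = -86.570°.
λ₂ = -72.933° − 86.570° = -159.50°.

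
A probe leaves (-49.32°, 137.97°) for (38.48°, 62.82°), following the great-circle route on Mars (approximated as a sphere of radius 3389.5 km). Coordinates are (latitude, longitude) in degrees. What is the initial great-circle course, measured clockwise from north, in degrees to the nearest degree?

With φ₁ = -0.8608, φ₂ = 0.6716, Δλ = -1.3116 rad, the forward-azimuth formula gives
θ = atan2( sin Δλ cos φ₂ , cos φ₁ sin φ₂ − sin φ₁ cos φ₂ cos Δλ ) = atan2(-0.7567, 0.5577) = -53.61°.
Adding 360° brings this into [0°, 360°): 306°.

306°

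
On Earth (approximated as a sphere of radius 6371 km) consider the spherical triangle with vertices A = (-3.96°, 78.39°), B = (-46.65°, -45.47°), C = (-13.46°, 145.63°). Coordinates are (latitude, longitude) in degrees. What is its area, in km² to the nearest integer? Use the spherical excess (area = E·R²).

76580329 km²

Side lengths (central angles): a = 2.0781, b = 1.1686, c = 1.9085 rad; semiperimeter s = 2.5776.
By l'Huilier's theorem, tan(E/4) = √[tan(s/2) tan((s−a)/2) tan((s−b)/2) tan((s−c)/2)], giving spherical excess E = 1.8867 rad.
Area = E·R² = 1.8867 × (6371)² ≈ 76580329 km².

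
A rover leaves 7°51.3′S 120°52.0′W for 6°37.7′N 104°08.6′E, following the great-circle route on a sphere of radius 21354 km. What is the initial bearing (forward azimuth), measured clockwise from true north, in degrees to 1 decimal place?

Δλ = -134.990° = -2.3560 rad.
y = sin Δλ · cos φ₂ = (-0.7072)(0.9933) = -0.7025
x = cos φ₁ sin φ₂ − sin φ₁ cos φ₂ cos Δλ = (0.9906)(0.1154) − (-0.1367)(0.9933)(-0.7070) = 0.0184
θ = atan2(y, x) = -88.50°; adding 360° gives 271.5°.

271.5°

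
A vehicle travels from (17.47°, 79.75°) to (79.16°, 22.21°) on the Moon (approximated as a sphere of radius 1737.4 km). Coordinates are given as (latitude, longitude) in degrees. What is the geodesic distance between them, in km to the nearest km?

2031 km

Let φ₁ = 0.3049 rad, φ₂ = 1.3816 rad, and Δλ = -1.0043 rad.
cos c = sin φ₁ sin φ₂ + cos φ₁ cos φ₂ cos Δλ = (0.3002)(0.9822) + (0.9539)(0.1881)(0.5367) = 0.39113,
so c = arccos(0.39113) = 1.16894 rad.
Distance = R·c = 1737.4 × 1.1689 ≈ 2031 km.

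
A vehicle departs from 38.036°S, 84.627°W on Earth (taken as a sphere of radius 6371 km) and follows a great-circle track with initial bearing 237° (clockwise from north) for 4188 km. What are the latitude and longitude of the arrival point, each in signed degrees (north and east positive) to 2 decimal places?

-48.58°, -135.39°

Angular distance δ = d/R = 4188/6371 = 0.65735 rad; initial bearing θ = 4.1364 rad.
sin φ₂ = sin φ₁ cos δ + cos φ₁ sin δ cos θ = (-0.6162)(0.7916) + (0.7876)(0.6110)(-0.5446) = -0.7499, so φ₂ = -48.58°.
Δλ = atan2(sin θ sin δ cos φ₁, cos δ − sin φ₁ sin φ₂) = atan2(-0.4036, 0.3296) = -50.766°.
λ₂ = -84.627° − 50.766° = -135.39°.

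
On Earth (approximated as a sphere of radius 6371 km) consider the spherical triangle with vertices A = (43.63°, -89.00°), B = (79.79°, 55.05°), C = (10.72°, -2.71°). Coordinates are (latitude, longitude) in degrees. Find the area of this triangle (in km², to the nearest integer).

30051948 km²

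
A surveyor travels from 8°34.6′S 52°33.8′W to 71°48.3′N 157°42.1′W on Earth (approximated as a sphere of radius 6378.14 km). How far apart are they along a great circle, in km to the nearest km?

11449 km

Let φ₁ = -0.1497 rad, φ₂ = 1.2532 rad, and Δλ = -1.8350 rad.
cos c = sin φ₁ sin φ₂ + cos φ₁ cos φ₂ cos Δλ = (-0.1491)(0.9500) + (0.9888)(0.3123)(-0.2612) = -0.22231,
so c = arccos(-0.22231) = 1.79498 rad.
Distance = R·c = 6378.14 × 1.7950 ≈ 11449 km.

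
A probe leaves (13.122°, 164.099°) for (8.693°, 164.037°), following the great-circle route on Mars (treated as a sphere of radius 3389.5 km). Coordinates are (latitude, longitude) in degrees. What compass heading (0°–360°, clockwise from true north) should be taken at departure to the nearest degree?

Δλ = -0.062° = -0.0011 rad.
y = sin Δλ · cos φ₂ = (-0.0011)(0.9885) = -0.0011
x = cos φ₁ sin φ₂ − sin φ₁ cos φ₂ cos Δλ = (0.9739)(0.1511) − (0.2270)(0.9885)(1.0000) = -0.0772
θ = atan2(y, x) = -179.21°; adding 360° gives 181°.

181°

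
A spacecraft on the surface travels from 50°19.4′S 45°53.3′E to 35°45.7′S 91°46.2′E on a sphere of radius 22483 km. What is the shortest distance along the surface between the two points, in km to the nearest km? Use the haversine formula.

14071 km

In radians: φ₁ = -0.8783, φ₂ = -0.6242, Δλ = 45.882° = 0.8008 rad.
Haversine: a = sin²(Δφ/2) + cos φ₁ cos φ₂ sin²(Δλ/2) = 0.0161 + (0.6385)(0.8115)(0.1519) = 0.09477.
Central angle c = 2·arcsin(√a) = 0.62587 rad.
Distance = R·c = 22483 × 0.6259 ≈ 14071 km.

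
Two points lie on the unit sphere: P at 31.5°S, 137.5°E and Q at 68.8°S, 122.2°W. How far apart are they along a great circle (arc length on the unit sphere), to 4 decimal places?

1.1241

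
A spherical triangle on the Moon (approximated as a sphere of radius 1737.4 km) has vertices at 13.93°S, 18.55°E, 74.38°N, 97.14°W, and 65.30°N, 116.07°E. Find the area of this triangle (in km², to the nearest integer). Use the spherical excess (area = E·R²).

2817391 km²

Side lengths (central angles): a = 0.6748, b = 1.8460, c = 1.9232 rad; semiperimeter s = 2.2220.
By l'Huilier's theorem, tan(E/4) = √[tan(s/2) tan((s−a)/2) tan((s−b)/2) tan((s−c)/2)], giving spherical excess E = 0.9334 rad.
Area = E·R² = 0.9334 × (1737.4)² ≈ 2817391 km².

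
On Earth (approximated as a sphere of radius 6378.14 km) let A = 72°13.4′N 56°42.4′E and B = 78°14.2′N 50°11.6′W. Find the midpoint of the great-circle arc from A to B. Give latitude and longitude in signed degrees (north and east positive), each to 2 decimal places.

80.77°, 18.30°

The central angle between A and B is δ = 0.4174 rad.
With f = 0.5, the slerp weights are sin((1−f)δ)/sin δ = 0.5111 and sin(fδ)/sin δ = 0.5111.
Weighted sum of the unit vectors: (0.5111)·(0.1676,0.2552,0.9523) + (0.5111)·(0.1305,-0.1566,0.9790) = (0.1524, 0.0504, 0.9870).
Converting back: φ = atan2(z, √(x²+y²)) = 80.77°, λ = atan2(y, x) = 18.30°.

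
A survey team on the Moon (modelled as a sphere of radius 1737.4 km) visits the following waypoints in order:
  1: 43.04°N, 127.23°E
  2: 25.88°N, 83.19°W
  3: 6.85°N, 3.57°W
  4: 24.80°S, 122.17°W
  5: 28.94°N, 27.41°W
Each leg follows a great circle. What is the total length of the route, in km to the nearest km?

12363 km

Leg 1→2: central angle 1.8433 rad, distance 3202.6 km.
Leg 2→3: central angle 1.3561 rad, distance 2356.2 km.
Leg 3→4: central angle 2.0731 rad, distance 3601.9 km.
Leg 4→5: central angle 1.8430 rad, distance 3202.1 km.
Total: 3202.6 + 2356.2 + 3601.9 + 3202.1 ≈ 12363 km.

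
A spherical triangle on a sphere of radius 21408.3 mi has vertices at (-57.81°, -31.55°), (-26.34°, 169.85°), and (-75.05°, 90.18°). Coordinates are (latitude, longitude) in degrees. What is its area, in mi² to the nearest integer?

174092897 mi²

Side lengths (central angles): a = 1.0814, b = 0.7297, c = 1.6399 rad; semiperimeter s = 1.7255.
By l'Huilier's theorem, tan(E/4) = √[tan(s/2) tan((s−a)/2) tan((s−b)/2) tan((s−c)/2)], giving spherical excess E = 0.3799 rad.
Area = E·R² = 0.3799 × (21408.3)² ≈ 174092897 mi².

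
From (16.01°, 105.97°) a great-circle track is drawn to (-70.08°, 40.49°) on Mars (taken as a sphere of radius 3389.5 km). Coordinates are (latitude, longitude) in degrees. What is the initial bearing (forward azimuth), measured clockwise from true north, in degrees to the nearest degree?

Δλ = -65.480° = -1.1428 rad.
y = sin Δλ · cos φ₂ = (-0.9098)(0.3407) = -0.3100
x = cos φ₁ sin φ₂ − sin φ₁ cos φ₂ cos Δλ = (0.9612)(-0.9402) − (0.2758)(0.3407)(0.4150) = -0.9427
θ = atan2(y, x) = -161.80°; adding 360° gives 198°.

198°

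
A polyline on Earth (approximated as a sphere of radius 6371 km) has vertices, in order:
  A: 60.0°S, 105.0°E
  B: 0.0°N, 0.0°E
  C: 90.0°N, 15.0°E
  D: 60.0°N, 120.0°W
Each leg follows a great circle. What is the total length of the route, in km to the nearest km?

Leg A→B: central angle 1.7006 rad, distance 10834.3 km.
Leg B→C: central angle 1.5708 rad, distance 10007.5 km.
Leg C→D: central angle 0.5236 rad, distance 3335.8 km.
Total: 10834.3 + 10007.5 + 3335.8 ≈ 24178 km.

24178 km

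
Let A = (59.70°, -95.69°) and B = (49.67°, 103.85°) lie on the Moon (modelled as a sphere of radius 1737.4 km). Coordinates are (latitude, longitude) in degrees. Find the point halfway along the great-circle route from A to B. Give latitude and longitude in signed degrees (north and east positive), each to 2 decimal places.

Central angle δ = 1.2127 rad. Interpolating on the sphere with fraction f = 0.5:
P = [sin((1−f)δ)·A + sin(fδ)·B] / sin δ = 0.6085·A + 0.6085·B in Cartesian coordinates,
giving P = (-0.1247, 0.0769, 0.9892), i.e. latitude 81.58°, longitude 148.35°.

81.58°, 148.35°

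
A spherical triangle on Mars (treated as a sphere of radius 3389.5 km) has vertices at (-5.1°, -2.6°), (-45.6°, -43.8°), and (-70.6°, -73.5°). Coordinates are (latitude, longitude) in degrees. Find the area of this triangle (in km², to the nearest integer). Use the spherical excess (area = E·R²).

Side lengths (central angles): a = 0.5038, b = 1.3775, c = 0.9424 rad; semiperimeter s = 1.4118.
By l'Huilier's theorem, tan(E/4) = √[tan(s/2) tan((s−a)/2) tan((s−b)/2) tan((s−c)/2)], giving spherical excess E = 0.1652 rad.
Area = E·R² = 0.1652 × (3389.5)² ≈ 1897734 km².

1897734 km²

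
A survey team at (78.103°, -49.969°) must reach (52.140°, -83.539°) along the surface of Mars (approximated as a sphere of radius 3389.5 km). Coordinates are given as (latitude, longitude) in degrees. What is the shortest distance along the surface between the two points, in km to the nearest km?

1692 km

In radians: φ₁ = 1.3632, φ₂ = 0.9100, Δλ = -33.570° = -0.5859 rad.
Haversine: a = sin²(Δφ/2) + cos φ₁ cos φ₂ sin²(Δλ/2) = 0.0505 + (0.2062)(0.6137)(0.0834) = 0.06101.
Central angle c = 2·arcsin(√a) = 0.49918 rad.
Distance = R·c = 3389.5 × 0.4992 ≈ 1692 km.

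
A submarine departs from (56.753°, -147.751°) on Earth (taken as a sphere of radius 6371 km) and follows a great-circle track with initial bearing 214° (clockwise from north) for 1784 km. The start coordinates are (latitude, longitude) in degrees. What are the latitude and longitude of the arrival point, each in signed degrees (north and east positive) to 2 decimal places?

42.70°, -159.89°

Angular distance δ = d/R = 1784/6371 = 0.28002 rad; initial bearing θ = 3.7350 rad.
sin φ₂ = sin φ₁ cos δ + cos φ₁ sin δ cos θ = (0.8363)(0.9611) + (0.5482)(0.2764)(-0.8290) = 0.6781, so φ₂ = 42.70°.
Δλ = atan2(sin θ sin δ cos φ₁, cos δ − sin φ₁ sin φ₂) = atan2(-0.0847, 0.3939) = -12.139°.
λ₂ = -147.751° − 12.139° = -159.89°.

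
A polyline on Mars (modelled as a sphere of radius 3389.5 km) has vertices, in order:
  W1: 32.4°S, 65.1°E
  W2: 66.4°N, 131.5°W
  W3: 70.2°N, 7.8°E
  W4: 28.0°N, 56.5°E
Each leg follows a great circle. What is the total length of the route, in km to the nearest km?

13929 km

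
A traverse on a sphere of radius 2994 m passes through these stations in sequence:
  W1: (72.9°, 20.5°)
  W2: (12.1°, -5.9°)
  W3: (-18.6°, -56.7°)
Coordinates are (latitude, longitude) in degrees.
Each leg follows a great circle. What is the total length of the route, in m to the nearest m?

Leg W1→W2: central angle 1.0952 rad, distance 3279.0 m.
Leg W2→W3: central angle 1.0253 rad, distance 3069.7 m.
Total: 3279.0 + 3069.7 ≈ 6349 m.

6349 m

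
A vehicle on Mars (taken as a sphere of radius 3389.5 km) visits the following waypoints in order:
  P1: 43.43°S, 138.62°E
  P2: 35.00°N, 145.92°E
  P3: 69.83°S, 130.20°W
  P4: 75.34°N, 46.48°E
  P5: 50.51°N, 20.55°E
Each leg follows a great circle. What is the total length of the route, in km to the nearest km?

Leg P1→P2: central angle 1.3738 rad, distance 4656.4 km.
Leg P2→P3: central angle 2.1040 rad, distance 7131.5 km.
Leg P3→P4: central angle 3.0439 rad, distance 10317.3 km.
Leg P4→P5: central angle 0.4705 rad, distance 1594.7 km.
Total: 4656.4 + 7131.5 + 10317.3 + 1594.7 ≈ 23700 km.

23700 km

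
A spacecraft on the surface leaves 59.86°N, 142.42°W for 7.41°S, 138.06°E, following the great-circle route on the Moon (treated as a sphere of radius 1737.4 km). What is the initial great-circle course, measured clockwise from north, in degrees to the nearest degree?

257°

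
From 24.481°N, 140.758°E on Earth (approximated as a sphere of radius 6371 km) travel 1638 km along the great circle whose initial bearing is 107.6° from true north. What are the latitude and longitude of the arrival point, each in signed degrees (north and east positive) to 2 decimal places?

19.32°, 155.64°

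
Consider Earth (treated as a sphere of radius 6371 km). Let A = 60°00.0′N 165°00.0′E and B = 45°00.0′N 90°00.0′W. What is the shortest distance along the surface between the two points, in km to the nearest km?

Let φ₁ = 1.0472 rad, φ₂ = 0.7854 rad, and Δλ = 1.8326 rad.
cos c = sin φ₁ sin φ₂ + cos φ₁ cos φ₂ cos Δλ = (0.8660)(0.7071) + (0.5000)(0.7071)(-0.2588) = 0.52087,
so c = arccos(0.52087) = 1.02293 rad.
Distance = R·c = 6371 × 1.0229 ≈ 6517 km.

6517 km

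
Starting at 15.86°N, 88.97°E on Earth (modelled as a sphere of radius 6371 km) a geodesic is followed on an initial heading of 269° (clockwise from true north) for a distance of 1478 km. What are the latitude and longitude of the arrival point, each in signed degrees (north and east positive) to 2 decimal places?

15.20°, 75.19°

Angular distance δ = d/R = 1478/6371 = 0.23199 rad; initial bearing θ = 4.6949 rad.
sin φ₂ = sin φ₁ cos δ + cos φ₁ sin δ cos θ = (0.2733)(0.9732) + (0.9619)(0.2299)(-0.0175) = 0.2621, so φ₂ = 15.20°.
Δλ = atan2(sin θ sin δ cos φ₁, cos δ − sin φ₁ sin φ₂) = atan2(-0.2211, 0.9016) = -13.781°.
λ₂ = 88.970° − 13.781° = 75.19°.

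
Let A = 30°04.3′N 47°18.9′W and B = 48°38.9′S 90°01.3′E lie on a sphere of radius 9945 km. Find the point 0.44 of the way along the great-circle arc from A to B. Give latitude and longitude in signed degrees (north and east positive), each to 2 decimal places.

The central angle between A and B is δ = 2.4924 rad.
With f = 0.44, the slerp weights are sin((1−f)δ)/sin δ = 1.6289 and sin(fδ)/sin δ = 1.4717.
Weighted sum of the unit vectors: (1.6289)·(0.5867,-0.6361,0.5011) + (1.4717)·(-0.0002,0.6607,-0.7507) = (0.9553, -0.0639, -0.2885).
Converting back: φ = atan2(z, √(x²+y²)) = -16.77°, λ = atan2(y, x) = -3.83°.

-16.77°, -3.83°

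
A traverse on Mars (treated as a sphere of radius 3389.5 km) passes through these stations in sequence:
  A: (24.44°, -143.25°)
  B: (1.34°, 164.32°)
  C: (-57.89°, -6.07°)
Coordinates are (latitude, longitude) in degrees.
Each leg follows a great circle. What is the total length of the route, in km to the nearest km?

10563 km

Leg A→B: central angle 0.9708 rad, distance 3290.6 km.
Leg B→C: central angle 2.1457 rad, distance 7272.8 km.
Total: 3290.6 + 7272.8 ≈ 10563 km.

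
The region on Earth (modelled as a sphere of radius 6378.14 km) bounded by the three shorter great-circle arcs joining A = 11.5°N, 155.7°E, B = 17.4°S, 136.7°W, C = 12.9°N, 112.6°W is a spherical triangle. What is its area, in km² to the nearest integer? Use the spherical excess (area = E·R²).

21040568 km²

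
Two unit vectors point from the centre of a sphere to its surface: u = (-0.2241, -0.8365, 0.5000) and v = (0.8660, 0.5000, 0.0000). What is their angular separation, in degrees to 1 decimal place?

127.8°

u·v = -0.6123; |u| = 1.0000, |v| = 1.0000.
cos θ = (u·v)/(|u||v|) = -0.6123, so θ = 127.8°.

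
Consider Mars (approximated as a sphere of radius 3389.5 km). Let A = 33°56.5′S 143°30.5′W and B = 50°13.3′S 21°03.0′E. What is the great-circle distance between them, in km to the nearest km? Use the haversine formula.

5604 km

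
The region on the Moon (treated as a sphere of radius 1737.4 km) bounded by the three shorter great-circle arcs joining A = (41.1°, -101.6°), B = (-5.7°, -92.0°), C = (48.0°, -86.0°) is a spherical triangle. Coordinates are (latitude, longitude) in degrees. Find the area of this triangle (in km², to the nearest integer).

Side lengths (central angles): a = 0.9418, b = 0.2277, c = 0.8311 rad; semiperimeter s = 1.0003.
By l'Huilier's theorem, tan(E/4) = √[tan(s/2) tan((s−a)/2) tan((s−b)/2) tan((s−c)/2)], giving spherical excess E = 0.0939 rad.
Area = E·R² = 0.0939 × (1737.4)² ≈ 283590 km².

283590 km²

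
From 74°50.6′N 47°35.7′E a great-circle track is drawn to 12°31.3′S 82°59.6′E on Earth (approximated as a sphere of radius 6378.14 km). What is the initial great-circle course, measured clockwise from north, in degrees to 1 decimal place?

Δλ = 35.398° = 0.6178 rad.
y = sin Δλ · cos φ₂ = (0.5793)(0.9762) = 0.5655
x = cos φ₁ sin φ₂ − sin φ₁ cos φ₂ cos Δλ = (0.2615)(-0.2168) − (0.9652)(0.9762)(0.8151) = -0.8248
θ = atan2(y, x) = 145.56°, so the bearing is 145.6°.

145.6°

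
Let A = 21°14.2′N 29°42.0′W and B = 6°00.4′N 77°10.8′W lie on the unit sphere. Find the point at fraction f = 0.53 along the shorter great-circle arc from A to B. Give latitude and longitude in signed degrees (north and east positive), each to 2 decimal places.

14.35°, -55.67°

The central angle between A and B is δ = 0.8441 rad.
With f = 0.53, the slerp weights are sin((1−f)δ)/sin δ = 0.5170 and sin(fδ)/sin δ = 0.5788.
Weighted sum of the unit vectors: (0.5170)·(0.8096,-0.4618,0.3622) + (0.5788)·(0.2207,-0.9697,0.1046) = (0.5463, -0.8001, 0.2478).
Converting back: φ = atan2(z, √(x²+y²)) = 14.35°, λ = atan2(y, x) = -55.67°.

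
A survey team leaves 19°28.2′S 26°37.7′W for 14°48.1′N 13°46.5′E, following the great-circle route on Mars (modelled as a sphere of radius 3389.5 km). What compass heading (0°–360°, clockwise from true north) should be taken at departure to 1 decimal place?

52.2°

With φ₁ = -0.3398, φ₂ = 0.2583, Δλ = 0.7052 rad, the forward-azimuth formula gives
θ = atan2( sin Δλ cos φ₂ , cos φ₁ sin φ₂ − sin φ₁ cos φ₂ cos Δλ ) = atan2(0.6267, 0.4863) = 52.19°.
So the initial bearing is 52.2°.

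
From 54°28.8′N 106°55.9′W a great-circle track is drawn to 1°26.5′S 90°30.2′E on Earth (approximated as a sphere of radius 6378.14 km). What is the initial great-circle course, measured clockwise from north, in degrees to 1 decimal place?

338.5°

With φ₁ = 0.9509, φ₂ = -0.0252, Δλ = -2.8373 rad, the forward-azimuth formula gives
θ = atan2( sin Δλ cos φ₂ , cos φ₁ sin φ₂ − sin φ₁ cos φ₂ cos Δλ ) = atan2(-0.2995, 0.7617) = -21.47°.
Adding 360° brings this into [0°, 360°): 338.5°.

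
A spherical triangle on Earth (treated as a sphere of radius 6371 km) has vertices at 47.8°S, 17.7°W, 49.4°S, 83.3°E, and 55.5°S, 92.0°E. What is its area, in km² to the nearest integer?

3380417 km²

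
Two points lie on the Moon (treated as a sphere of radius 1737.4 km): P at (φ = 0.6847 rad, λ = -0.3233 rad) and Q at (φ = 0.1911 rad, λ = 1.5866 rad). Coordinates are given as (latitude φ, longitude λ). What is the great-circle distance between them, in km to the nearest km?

2961 km

With latitudes φ₁ = 39.230°, φ₂ = 10.949° and longitude difference Δλ = 109.429°:
cos c = sin φ₁ sin φ₂ + cos φ₁ cos φ₂ cos Δλ = (0.6324)(0.1899) + (0.7746)(0.9818)(-0.3326) = -0.13285,
so c = arccos(-0.13285) = 1.70404 rad.
Distance = R·c = 1737.4 × 1.7040 ≈ 2961 km.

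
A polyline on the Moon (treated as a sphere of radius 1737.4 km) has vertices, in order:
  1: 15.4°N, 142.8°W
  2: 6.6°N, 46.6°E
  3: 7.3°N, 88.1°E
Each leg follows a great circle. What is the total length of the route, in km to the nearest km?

5983 km

Leg 1→2: central angle 2.7246 rad, distance 4733.8 km.
Leg 2→3: central angle 0.7188 rad, distance 1248.9 km.
Total: 4733.8 + 1248.9 ≈ 5983 km.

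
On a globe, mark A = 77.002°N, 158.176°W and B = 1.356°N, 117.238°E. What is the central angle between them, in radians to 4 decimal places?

1.5265 rad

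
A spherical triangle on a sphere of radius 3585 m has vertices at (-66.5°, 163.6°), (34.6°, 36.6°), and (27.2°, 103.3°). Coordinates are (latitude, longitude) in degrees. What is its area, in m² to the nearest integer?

Side lengths (central angles): a = 0.9895, b = 1.8167, c = 2.3721 rad; semiperimeter s = 2.5892.
By l'Huilier's theorem, tan(E/4) = √[tan(s/2) tan((s−a)/2) tan((s−b)/2) tan((s−c)/2)], giving spherical excess E = 1.5258 rad.
Area = E·R² = 1.5258 × (3585)² ≈ 19609487 m².

19609487 m²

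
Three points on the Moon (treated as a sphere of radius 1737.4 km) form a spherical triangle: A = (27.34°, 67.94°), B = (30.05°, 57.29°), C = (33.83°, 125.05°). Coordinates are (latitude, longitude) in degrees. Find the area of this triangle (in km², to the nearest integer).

158272 km²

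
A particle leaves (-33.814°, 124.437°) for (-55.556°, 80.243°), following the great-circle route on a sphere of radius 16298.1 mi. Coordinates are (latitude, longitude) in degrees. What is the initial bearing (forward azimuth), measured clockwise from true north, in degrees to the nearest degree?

221°

Δλ = -44.194° = -0.7713 rad.
y = sin Δλ · cos φ₂ = (-0.6971)(0.5656) = -0.3943
x = cos φ₁ sin φ₂ − sin φ₁ cos φ₂ cos Δλ = (0.8308)(-0.8247) − (-0.5565)(0.5656)(0.7170) = -0.4595
θ = atan2(y, x) = -139.37°; adding 360° gives 221°.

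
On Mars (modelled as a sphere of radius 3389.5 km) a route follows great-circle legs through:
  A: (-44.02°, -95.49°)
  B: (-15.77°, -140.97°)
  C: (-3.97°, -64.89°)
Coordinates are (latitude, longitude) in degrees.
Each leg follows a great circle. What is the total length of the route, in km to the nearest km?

7285 km

Leg A→B: central angle 0.8311 rad, distance 2816.9 km.
Leg B→C: central angle 1.3184 rad, distance 4468.6 km.
Total: 2816.9 + 4468.6 ≈ 7285 km.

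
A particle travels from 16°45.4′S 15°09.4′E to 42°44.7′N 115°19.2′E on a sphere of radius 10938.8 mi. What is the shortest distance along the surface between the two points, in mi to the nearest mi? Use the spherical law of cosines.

20743 mi

In radians: φ₁ = -0.2925, φ₂ = 0.7460, Δλ = 100.163° = 1.7482 rad.
cos c = sin φ₁ sin φ₂ + cos φ₁ cos φ₂ cos Δλ = (-0.2883)(0.6787) + (0.9575)(0.7344)(-0.1765) = -0.31977,
so c = arccos(-0.31977) = 1.89628 rad.
Distance = R·c = 10938.8 × 1.8963 ≈ 20743 mi.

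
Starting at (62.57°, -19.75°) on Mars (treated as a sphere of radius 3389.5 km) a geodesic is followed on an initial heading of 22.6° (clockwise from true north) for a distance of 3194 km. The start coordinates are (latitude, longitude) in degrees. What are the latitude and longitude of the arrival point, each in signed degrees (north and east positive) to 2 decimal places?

59.98°, 121.84°

Angular distance δ = d/R = 3194/3389.5 = 0.94232 rad; initial bearing θ = 0.3944 rad.
sin φ₂ = sin φ₁ cos δ + cos φ₁ sin δ cos θ = (0.8876)(0.5879) + (0.4607)(0.8089)(0.9232) = 0.8658, so φ₂ = 59.98°.
Δλ = atan2(sin θ sin δ cos φ₁, cos δ − sin φ₁ sin φ₂) = atan2(0.1432, -0.1806) = 141.586°.
λ₂ = -19.750° + 141.586° = 121.84°.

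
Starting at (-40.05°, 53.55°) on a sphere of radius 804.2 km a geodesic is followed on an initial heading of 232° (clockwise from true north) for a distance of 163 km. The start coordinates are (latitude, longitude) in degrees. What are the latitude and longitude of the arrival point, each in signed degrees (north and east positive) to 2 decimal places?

-46.48°, 40.23°

Angular distance δ = d/R = 163/804.2 = 0.20269 rad; initial bearing θ = 4.0492 rad.
sin φ₂ = sin φ₁ cos δ + cos φ₁ sin δ cos θ = (-0.6435)(0.9795) + (0.7655)(0.2013)(-0.6157) = -0.7252, so φ₂ = -46.48°.
Δλ = atan2(sin θ sin δ cos φ₁, cos δ − sin φ₁ sin φ₂) = atan2(-0.1214, 0.5129) = -13.319°.
λ₂ = 53.550° − 13.319° = 40.23°.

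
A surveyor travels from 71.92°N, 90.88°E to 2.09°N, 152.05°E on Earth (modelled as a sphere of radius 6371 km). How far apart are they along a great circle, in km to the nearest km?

8827 km

Let φ₁ = 1.2552 rad, φ₂ = 0.0365 rad, and Δλ = 1.0676 rad.
cos c = sin φ₁ sin φ₂ + cos φ₁ cos φ₂ cos Δλ = (0.9506)(0.0365) + (0.3103)(0.9993)(0.4822) = 0.18422,
so c = arccos(0.18422) = 1.38552 rad.
Distance = R·c = 6371 × 1.3855 ≈ 8827 km.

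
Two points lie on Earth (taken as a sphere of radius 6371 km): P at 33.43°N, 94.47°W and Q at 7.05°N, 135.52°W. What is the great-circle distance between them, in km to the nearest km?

5136 km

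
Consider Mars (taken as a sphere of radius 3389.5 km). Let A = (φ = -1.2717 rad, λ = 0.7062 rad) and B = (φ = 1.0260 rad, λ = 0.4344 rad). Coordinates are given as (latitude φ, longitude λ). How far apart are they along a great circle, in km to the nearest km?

7814 km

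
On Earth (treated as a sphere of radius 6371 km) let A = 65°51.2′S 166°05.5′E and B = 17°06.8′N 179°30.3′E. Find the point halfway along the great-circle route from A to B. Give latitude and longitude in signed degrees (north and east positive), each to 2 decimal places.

The central angle between A and B is δ = 1.4588 rad.
With f = 0.5, the slerp weights are sin((1−f)δ)/sin δ = 0.6706 and sin(fδ)/sin δ = 0.6706.
Weighted sum of the unit vectors: (0.6706)·(-0.3971,0.0983,-0.9125) + (0.6706)·(-0.9557,0.0083,0.2943) = (-0.9072, 0.0715, -0.4146).
Converting back: φ = atan2(z, √(x²+y²)) = -24.49°, λ = atan2(y, x) = 175.49°.

-24.49°, 175.49°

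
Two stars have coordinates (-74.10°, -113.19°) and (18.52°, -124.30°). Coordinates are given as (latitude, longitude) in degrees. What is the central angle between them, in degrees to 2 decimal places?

In radians: φ₁ = -1.2933, φ₂ = 0.3232, Δλ = -11.110° = -0.1939 rad.
cos c = sin φ₁ sin φ₂ + cos φ₁ cos φ₂ cos Δλ = (-0.9617)(0.3176) + (0.2740)(0.9482)(0.9813) = -0.05058,
so c = arccos(-0.05058) = 1.62140 rad.
So the angular separation is 92.90°.

92.90°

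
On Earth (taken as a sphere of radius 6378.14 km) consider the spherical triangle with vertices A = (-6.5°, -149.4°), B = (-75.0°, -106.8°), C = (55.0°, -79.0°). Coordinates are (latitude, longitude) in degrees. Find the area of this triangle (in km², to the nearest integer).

Side lengths (central angles): a = 2.2915, b = 1.4722, c = 1.2675 rad; semiperimeter s = 2.5156.
By l'Huilier's theorem, tan(E/4) = √[tan(s/2) tan((s−a)/2) tan((s−b)/2) tan((s−c)/2)], giving spherical excess E = 1.4504 rad.
Area = E·R² = 1.4504 × (6378.14)² ≈ 59001568 km².

59001568 km²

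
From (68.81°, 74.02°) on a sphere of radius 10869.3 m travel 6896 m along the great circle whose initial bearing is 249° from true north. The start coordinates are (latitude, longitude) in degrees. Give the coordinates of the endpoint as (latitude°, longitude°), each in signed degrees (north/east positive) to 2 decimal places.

Angular distance δ = d/R = 6896/10869.3 = 0.63445 rad; initial bearing θ = 4.3459 rad.
sin φ₂ = sin φ₁ cos δ + cos φ₁ sin δ cos θ = (0.9324)(0.8054) + (0.3615)(0.5927)(-0.3584) = 0.6742, so φ₂ = 42.39°.
Δλ = atan2(sin θ sin δ cos φ₁, cos δ − sin φ₁ sin φ₂) = atan2(-0.2000, 0.1768) = -48.523°.
λ₂ = 74.020° − 48.523° = 25.50°.

42.39°, 25.50°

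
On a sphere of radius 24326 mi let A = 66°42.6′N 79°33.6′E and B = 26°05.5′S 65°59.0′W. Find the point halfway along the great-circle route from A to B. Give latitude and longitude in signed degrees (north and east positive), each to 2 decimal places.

The central angle between A and B is δ = 2.3417 rad.
With f = 0.5, the slerp weights are sin((1−f)δ)/sin δ = 1.2841 and sin(fδ)/sin δ = 1.2841.
Weighted sum of the unit vectors: (1.2841)·(0.0716,0.3888,0.9185) + (1.2841)·(0.3655,-0.8203,-0.4398) = (0.5614, -0.5541, 0.6147).
Converting back: φ = atan2(z, √(x²+y²)) = 37.93°, λ = atan2(y, x) = -44.63°.

37.93°, -44.63°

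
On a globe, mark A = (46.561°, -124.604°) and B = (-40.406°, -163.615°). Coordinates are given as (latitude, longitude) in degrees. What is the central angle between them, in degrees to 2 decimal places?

93.66°

In radians: φ₁ = 0.8126, φ₂ = -0.7052, Δλ = -39.011° = -0.6809 rad.
Haversine: a = sin²(Δφ/2) + cos φ₁ cos φ₂ sin²(Δλ/2) = 0.4735 + (0.6876)(0.7615)(0.1115) = 0.53192.
Central angle c = 2·arcsin(√a) = 1.63467 rad.
So the angular separation is 93.66°.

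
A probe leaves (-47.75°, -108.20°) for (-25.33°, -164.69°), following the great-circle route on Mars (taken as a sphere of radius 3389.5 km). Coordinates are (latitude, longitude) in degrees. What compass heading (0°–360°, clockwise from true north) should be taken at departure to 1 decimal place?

276.2°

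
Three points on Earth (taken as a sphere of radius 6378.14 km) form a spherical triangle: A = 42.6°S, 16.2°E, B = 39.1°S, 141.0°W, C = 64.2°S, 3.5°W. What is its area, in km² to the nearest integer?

Side lengths (central angles): a = 1.2463, b = 0.4250, c = 1.6707 rad; semiperimeter s = 1.6710.
By l'Huilier's theorem, tan(E/4) = √[tan(s/2) tan((s−a)/2) tan((s−b)/2) tan((s−c)/2)], giving spherical excess E = 0.0218 rad.
Area = E·R² = 0.0218 × (6378.14)² ≈ 888573 km².

888573 km²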